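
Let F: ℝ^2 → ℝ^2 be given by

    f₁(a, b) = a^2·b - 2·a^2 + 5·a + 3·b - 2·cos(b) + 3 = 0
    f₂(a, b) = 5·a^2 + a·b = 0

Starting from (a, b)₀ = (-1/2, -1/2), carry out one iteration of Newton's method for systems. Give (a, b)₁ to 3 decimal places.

At (-1/2, -1/2): F = (-3.38017, 1.500).
Jacobian J = [[2·a·b - 4·a + 5, a^2 + 2·sin(b) + 3], [10·a + b, a]].
At the point, J = [[7.500, 2.29115], [-5.500, -0.500]] (det J = 8.85132).
Solving J·Δ = −F gives Δ = (0.197, 0.829).
Then the next iterate is (a, b)₁ = (-0.303, 0.329).

(-0.303, 0.329)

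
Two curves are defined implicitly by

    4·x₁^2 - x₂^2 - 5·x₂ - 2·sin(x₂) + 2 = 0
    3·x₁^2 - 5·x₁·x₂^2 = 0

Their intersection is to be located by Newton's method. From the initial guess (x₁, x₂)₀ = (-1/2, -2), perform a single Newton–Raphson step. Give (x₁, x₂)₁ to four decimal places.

(2.4434, -7.6949)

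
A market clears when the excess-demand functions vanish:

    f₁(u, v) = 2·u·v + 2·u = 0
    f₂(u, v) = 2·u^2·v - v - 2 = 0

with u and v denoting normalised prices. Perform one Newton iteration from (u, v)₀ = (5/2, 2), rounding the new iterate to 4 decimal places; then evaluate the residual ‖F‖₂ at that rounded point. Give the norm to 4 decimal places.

158.3713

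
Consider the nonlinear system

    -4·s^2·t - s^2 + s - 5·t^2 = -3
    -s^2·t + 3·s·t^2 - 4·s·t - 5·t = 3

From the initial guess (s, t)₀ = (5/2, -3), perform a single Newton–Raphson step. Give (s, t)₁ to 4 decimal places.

(1.8520, -1.5923)

At (5/2, -3): F = (29.2500, 128.2500).
Jacobian J = [[-8·s·t - 2·s + 1, -4·s^2 - 10·t], [-2·s·t + 3·t^2 - 4·t, -s^2 + 6·s·t - 4·s - 5]].
At the point, J = [[56.0000, 5.0000], [54.0000, -66.2500]] (det J = -3980.0000).
Solving J·Δ = −F gives Δ = (-0.6480, 1.4077).
Then the next iterate is (s, t)₁ = (1.8520, -1.5923).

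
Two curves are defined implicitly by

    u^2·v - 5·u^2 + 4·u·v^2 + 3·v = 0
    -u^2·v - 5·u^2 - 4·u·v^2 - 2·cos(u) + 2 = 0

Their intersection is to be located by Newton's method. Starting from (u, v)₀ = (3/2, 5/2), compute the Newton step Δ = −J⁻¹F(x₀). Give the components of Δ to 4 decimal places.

At (3/2, 5/2): F = (39.3750, -52.516474).
Jacobian J = [[2·u·v - 10·u + 4·v^2, u^2 + 8·u·v + 3], [-2·u·v - 10·u - 4·v^2 + 2·sin(u), -u^2 - 8·u·v]].
At the point, J = [[17.5000, 35.2500], [-45.505010, -32.2500]] (det J = 1039.676603).
Solving J·Δ = −F gives Δ = (-0.5592, -0.8394).

(-0.5592, -0.8394)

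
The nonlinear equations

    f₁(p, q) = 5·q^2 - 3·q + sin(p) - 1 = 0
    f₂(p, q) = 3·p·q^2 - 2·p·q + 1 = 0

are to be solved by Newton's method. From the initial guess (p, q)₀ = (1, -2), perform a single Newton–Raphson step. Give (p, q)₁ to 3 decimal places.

(0.919, -0.878)

At (1, -2): F = (25.84147, 17.000).
Jacobian J = [[cos(p), 10·q - 3], [3·q^2 - 2·q, 6·p·q - 2·p]].
At the point, J = [[0.54030, -23.000], [16.000, -14.000]] (det J = 360.43577).
Solving J·Δ = −F gives Δ = (-0.081, 1.122).
Then the next iterate is (p, q)₁ = (0.919, -0.878).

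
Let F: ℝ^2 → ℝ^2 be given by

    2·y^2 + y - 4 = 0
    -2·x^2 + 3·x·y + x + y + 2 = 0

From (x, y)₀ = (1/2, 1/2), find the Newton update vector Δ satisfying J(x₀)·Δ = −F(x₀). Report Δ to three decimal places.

(-11.500, 1.000)

At (1/2, 1/2): F = (-3.000, 3.250).
Jacobian J = [[0, 4·y + 1], [-4·x + 3·y + 1, 3·x + 1]].
At the point, J = [[0.000, 3.000], [0.500, 2.500]] (det J = -1.500).
Solving J·Δ = −F gives Δ = (-11.500, 1.000).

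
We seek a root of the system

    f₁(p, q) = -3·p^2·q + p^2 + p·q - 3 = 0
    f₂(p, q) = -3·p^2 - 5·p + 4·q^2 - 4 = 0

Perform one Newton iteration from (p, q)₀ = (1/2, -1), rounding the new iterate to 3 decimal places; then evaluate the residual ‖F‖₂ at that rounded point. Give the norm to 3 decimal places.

6.772

At (1/2, -1): F = (-2.500, -3.250).
Jacobian J = [[-6·p·q + 2·p + q, -3·p^2 + p], [-6·p - 5, 8·q]].
At the point, J = [[3.000, -0.250], [-8.000, -8.000]] (det J = -26.000).
Solving J·Δ = −F gives Δ = (0.738, -1.144).
Then the next iterate is (p, q)₁ = (1.238, -2.144).
Re-evaluating at (1.238, -2.144): F = (5.73634, 3.59901), so ‖F‖₂ = 6.772.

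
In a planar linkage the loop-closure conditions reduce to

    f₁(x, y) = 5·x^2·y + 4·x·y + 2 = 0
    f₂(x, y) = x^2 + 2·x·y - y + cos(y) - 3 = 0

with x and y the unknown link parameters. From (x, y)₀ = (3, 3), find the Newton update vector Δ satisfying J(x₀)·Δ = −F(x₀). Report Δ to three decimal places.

(-1.592, -0.186)

At (3, 3): F = (173.000, 20.01001).
Jacobian J = [[10·x·y + 4·y, 5·x^2 + 4·x], [2·x + 2·y, 2·x - sin(y) - 1]].
At the point, J = [[102.000, 57.000], [12.000, 4.85888]] (det J = -188.39424).
Solving J·Δ = −F gives Δ = (-1.592, -0.186).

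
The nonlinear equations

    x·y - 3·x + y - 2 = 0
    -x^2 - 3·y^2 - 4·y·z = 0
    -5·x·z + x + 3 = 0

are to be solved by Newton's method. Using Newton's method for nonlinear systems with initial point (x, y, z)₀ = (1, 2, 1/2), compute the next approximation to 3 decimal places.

(-3.000, 0.500, 2.000)

At (1, 2, 1/2): F = (-1.000, -17.000, 1.500).
Jacobian J = [[y - 3, x + 1, 0], [-2·x, -6·y - 4·z, -4·y], [-5·z + 1, 0, -5·x]].
At the point, J = [[-1.000, 2.000, 0.000], [-2.000, -14.000, -8.000], [-1.500, 0.000, -5.000]] (det J = -66.000).
Solving J·Δ = −F gives Δ = (-4.000, -1.500, 1.500).
Then the next iterate is (x, y, z)₁ = (-3.000, 0.500, 2.000).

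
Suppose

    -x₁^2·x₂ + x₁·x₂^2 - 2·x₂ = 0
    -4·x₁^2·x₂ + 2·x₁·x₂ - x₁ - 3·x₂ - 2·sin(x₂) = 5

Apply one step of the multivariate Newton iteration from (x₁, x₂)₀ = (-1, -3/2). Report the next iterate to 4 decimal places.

(2.0000, -5.4933)

At (-1, -3/2): F = (2.2500, 11.494990).
Jacobian J = [[-2·x₁·x₂ + x₂^2, -x₁^2 + 2·x₁·x₂ - 2], [-8·x₁·x₂ + 2·x₂ - 1, -4·x₁^2 + 2·x₁ - 2·cos(x₂) - 3]].
At the point, J = [[-0.7500, 0.0000], [-16.0000, -9.141474]] (det J = 6.856106).
Solving J·Δ = −F gives Δ = (3.0000, -3.9933).
Then the next iterate is (x₁, x₂)₁ = (2.0000, -5.4933).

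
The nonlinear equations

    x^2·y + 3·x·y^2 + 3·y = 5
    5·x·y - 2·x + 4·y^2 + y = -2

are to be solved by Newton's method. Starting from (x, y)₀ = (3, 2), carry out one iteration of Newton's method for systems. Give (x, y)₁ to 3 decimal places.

At (3, 2): F = (55.000, 44.000).
Jacobian J = [[2·x·y + 3·y^2, x^2 + 6·x·y + 3], [5·y - 2, 5·x + 8·y + 1]].
At the point, J = [[24.000, 48.000], [8.000, 32.000]] (det J = 384.000).
Solving J·Δ = −F gives Δ = (0.917, -1.604).
Then the next iterate is (x, y)₁ = (3.917, 0.396).

(3.917, 0.396)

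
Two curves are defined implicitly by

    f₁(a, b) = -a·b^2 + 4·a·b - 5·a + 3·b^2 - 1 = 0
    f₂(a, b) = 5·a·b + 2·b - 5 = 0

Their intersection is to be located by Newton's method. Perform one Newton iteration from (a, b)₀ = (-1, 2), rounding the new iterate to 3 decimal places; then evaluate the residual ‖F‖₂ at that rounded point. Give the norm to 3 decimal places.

At (-1, 2): F = (12.000, -11.000).
Jacobian J = [[-b^2 + 4·b - 5, -2·a·b + 4·a + 6·b], [5·b, 5·a + 2]].
At the point, J = [[-1.000, 12.000], [10.000, -3.000]] (det J = -117.000).
Solving J·Δ = −F gives Δ = (0.821, -0.932).
Then the next iterate is (a, b)₁ = (-0.179, 1.068).
Re-evaluating at (-0.179, 1.068): F = (2.75636, -3.81986), so ‖F‖₂ = 4.711.

4.711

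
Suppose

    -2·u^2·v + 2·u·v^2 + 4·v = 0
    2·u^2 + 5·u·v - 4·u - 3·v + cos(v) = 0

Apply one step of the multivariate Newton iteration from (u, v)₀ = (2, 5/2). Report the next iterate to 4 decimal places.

(1.4514, 1.3054)

At (2, 5/2): F = (15.0000, 16.698856).
Jacobian J = [[-4·u·v + 2·v^2, -2·u^2 + 4·u·v + 4], [4·u + 5·v - 4, 5·u - sin(v) - 3]].
At the point, J = [[-7.5000, 16.0000], [16.5000, 6.401528]] (det J = -312.011459).
Solving J·Δ = −F gives Δ = (-0.5486, -1.1946).
Then the next iterate is (u, v)₁ = (1.4514, 1.3054).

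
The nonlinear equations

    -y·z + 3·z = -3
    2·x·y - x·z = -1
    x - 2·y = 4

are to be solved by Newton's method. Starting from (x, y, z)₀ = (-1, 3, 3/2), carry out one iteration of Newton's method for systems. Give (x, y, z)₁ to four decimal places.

(14.0000, 5.0000, -58.5000)

At (-1, 3, 3/2): F = (3.0000, -3.5000, -11.0000).
Jacobian J = [[0, -z, -y + 3], [2·y - z, 2·x, -x], [1, -2, 0]].
At the point, J = [[0.0000, -1.5000, 0.0000], [4.5000, -2.0000, 1.0000], [1.0000, -2.0000, 0.0000]] (det J = -1.5000).
Solving J·Δ = −F gives Δ = (15.0000, 2.0000, -60.0000).
Then the next iterate is (x, y, z)₁ = (14.0000, 5.0000, -58.5000).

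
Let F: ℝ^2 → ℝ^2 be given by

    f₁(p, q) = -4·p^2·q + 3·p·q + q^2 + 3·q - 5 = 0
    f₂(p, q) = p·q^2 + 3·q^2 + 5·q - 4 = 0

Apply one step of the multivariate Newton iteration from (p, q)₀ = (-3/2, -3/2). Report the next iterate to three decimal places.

At (-3/2, -3/2): F = (13.000, -8.125).
Jacobian J = [[-8·p·q + 3·q, -4·p^2 + 3·p + 2·q + 3], [q^2, 2·p·q + 6·q + 5]].
At the point, J = [[-22.500, -13.500], [2.250, 0.500]] (det J = 19.125).
Solving J·Δ = −F gives Δ = (5.395, -8.029).
Then the next iterate is (p, q)₁ = (3.895, -9.529).

(3.895, -9.529)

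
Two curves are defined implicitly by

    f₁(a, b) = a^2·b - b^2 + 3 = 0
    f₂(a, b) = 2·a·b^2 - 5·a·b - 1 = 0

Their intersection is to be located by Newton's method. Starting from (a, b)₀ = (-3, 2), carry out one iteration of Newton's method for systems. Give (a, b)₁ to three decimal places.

At (-3, 2): F = (17.000, 5.000).
Jacobian J = [[2·a·b, a^2 - 2·b], [2·b^2 - 5·b, 4·a·b - 5·a]].
At the point, J = [[-12.000, 5.000], [-2.000, -9.000]] (det J = 118.000).
Solving J·Δ = −F gives Δ = (1.508, 0.220).
Then the next iterate is (a, b)₁ = (-1.492, 2.220).

(-1.492, 2.220)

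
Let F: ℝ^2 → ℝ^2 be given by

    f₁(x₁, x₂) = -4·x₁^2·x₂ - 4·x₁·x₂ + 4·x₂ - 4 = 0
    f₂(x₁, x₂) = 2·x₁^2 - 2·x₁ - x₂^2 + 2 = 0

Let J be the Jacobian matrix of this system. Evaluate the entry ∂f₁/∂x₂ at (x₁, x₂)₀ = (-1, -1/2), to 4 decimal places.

∂f₁/∂x₂ = -4·x₁^2 - 4·x₁ + 4.
At (-1, -1/2) this is 4.0000.

4.0000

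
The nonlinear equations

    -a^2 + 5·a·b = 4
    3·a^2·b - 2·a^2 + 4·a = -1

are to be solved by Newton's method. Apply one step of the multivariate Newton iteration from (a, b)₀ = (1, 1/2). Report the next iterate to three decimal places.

(-1.222, 1.222)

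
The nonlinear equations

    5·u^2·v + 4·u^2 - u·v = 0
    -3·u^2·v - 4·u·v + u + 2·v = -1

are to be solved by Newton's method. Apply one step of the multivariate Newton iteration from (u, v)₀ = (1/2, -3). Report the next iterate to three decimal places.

(0.321, -3.238)

At (1/2, -3): F = (-1.250, 3.750).
Jacobian J = [[10·u·v + 8·u - v, 5·u^2 - u], [-6·u·v - 4·v + 1, -3·u^2 - 4·u + 2]].
At the point, J = [[-8.000, 0.750], [22.000, -0.750]] (det J = -10.500).
Solving J·Δ = −F gives Δ = (-0.179, -0.238).
Then the next iterate is (u, v)₁ = (0.321, -3.238).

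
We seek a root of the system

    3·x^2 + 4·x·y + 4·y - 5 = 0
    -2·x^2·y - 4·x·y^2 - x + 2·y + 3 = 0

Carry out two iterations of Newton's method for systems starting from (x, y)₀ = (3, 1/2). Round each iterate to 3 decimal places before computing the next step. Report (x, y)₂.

At (3, 1/2): F = (30.000, -11.000).
Jacobian J = [[6·x + 4·y, 4·x + 4], [-4·x·y - 4·y^2 - 1, -2·x^2 - 8·x·y + 2]].
At the point, J = [[20.000, 16.000], [-8.000, -28.000]] (det J = -432.000).
Solving J·Δ = −F gives Δ = (-1.537, 0.046).
Then the next iterate is (x, y)₁ = (1.463, 0.546).
Round to (1.463, 0.546) and repeat: F = (6.80030, -1.45286), J = [[10.962, 9.852], [-5.38766, -8.67112]].
Δ = (-1.064, 0.493), so (x, y)₂ = (0.399, 1.039).

(0.399, 1.039)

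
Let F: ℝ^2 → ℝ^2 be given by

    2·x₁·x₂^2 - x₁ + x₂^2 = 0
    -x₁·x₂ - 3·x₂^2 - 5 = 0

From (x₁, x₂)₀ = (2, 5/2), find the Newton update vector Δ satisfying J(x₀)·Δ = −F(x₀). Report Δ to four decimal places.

At (2, 5/2): F = (29.2500, -28.7500).
Jacobian J = [[2·x₂^2 - 1, 4·x₁·x₂ + 2·x₂], [-x₂, -x₁ - 6·x₂]].
At the point, J = [[11.5000, 25.0000], [-2.5000, -17.0000]] (det J = -133.0000).
Solving J·Δ = −F gives Δ = (1.6654, -1.9361).

(1.6654, -1.9361)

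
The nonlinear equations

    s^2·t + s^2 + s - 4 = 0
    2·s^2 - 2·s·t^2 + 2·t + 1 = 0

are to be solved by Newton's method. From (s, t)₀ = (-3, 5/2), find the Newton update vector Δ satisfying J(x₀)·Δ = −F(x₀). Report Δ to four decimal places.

At (-3, 5/2): F = (24.5000, 61.5000).
Jacobian J = [[2·s·t + 2·s + 1, s^2], [4·s - 2·t^2, -4·s·t + 2]].
At the point, J = [[-20.0000, 9.0000], [-24.5000, 32.0000]] (det J = -419.5000).
Solving J·Δ = −F gives Δ = (0.5495, -1.5012).

(0.5495, -1.5012)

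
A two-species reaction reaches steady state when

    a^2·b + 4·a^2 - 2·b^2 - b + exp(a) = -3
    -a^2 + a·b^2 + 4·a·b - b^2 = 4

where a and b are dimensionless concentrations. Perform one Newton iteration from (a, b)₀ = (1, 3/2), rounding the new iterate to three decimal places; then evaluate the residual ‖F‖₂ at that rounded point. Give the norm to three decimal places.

0.639

At (1, 3/2): F = (5.21828, 1.000).
Jacobian J = [[2·a·b + 8·a + exp(a), a^2 - 4·b - 1], [-2·a + b^2 + 4·b, 2·a·b + 4·a - 2·b]].
At the point, J = [[13.71828, -6.000], [6.250, 4.000]] (det J = 92.37313).
Solving J·Δ = −F gives Δ = (-0.291, 0.205).
Then the next iterate is (a, b)₁ = (0.709, 1.705).
Re-evaluating at (0.709, 1.705): F = (0.38070, -0.51325), so ‖F‖₂ = 0.639.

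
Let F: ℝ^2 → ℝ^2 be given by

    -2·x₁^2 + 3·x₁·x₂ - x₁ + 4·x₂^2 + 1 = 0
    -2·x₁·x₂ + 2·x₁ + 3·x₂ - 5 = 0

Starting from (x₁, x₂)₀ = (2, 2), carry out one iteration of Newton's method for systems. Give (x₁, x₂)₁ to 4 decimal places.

(1.0000, 1.0000)

At (2, 2): F = (19.0000, -3.0000).
Jacobian J = [[-4·x₁ + 3·x₂ - 1, 3·x₁ + 8·x₂], [-2·x₂ + 2, -2·x₁ + 3]].
At the point, J = [[-3.0000, 22.0000], [-2.0000, -1.0000]] (det J = 47.0000).
Solving J·Δ = −F gives Δ = (-1.0000, -1.0000).
Then the next iterate is (x₁, x₂)₁ = (1.0000, 1.0000).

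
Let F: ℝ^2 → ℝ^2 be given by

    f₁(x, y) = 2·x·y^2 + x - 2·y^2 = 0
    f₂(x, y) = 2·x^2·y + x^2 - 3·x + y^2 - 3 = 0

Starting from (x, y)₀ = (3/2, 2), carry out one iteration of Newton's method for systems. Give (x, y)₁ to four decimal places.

At (3/2, 2): F = (5.5000, 7.7500).
Jacobian J = [[2·y^2 + 1, 4·x·y - 4·y], [4·x·y + 2·x - 3, 2·x^2 + 2·y]].
At the point, J = [[9.0000, 4.0000], [12.0000, 8.5000]] (det J = 28.5000).
Solving J·Δ = −F gives Δ = (-0.5526, -0.1316).
Then the next iterate is (x, y)₁ = (0.9474, 1.8684).

(0.9474, 1.8684)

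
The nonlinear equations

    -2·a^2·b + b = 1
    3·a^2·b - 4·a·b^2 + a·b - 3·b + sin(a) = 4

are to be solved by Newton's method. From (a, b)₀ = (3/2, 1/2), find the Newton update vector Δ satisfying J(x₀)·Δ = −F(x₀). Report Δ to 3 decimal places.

(0.273, -1.020)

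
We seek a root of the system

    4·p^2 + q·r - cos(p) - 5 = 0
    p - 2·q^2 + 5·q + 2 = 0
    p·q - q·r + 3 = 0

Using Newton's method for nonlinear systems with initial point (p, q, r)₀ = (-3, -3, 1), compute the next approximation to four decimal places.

At (-3, -3, 1): F = (28.989992, -34.0000, 15.0000).
Jacobian J = [[8·p + sin(p), r, q], [1, -4·q + 5, 0], [q, p - r, -q]].
At the point, J = [[-24.141120, 1.0000, -3.0000], [1.0000, 17.0000, 0.0000], [-3.0000, -4.0000, 3.0000]] (det J = -1375.197120).
Solving J·Δ = −F gives Δ = (1.4089, 1.9171, -1.0350).
Then the next iterate is (p, q, r)₁ = (-1.5911, -1.0829, -0.0350).

(-1.5911, -1.0829, -0.0350)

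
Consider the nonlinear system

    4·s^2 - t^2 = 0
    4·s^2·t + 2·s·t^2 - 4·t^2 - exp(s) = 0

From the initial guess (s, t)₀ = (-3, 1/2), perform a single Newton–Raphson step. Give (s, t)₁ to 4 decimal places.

(-1.5132, 0.5662)

At (-3, 1/2): F = (35.7500, 15.450213).
Jacobian J = [[8·s, -2·t], [8·s·t + 2·t^2 - exp(s), 4·s^2 + 4·s·t - 8·t]].
At the point, J = [[-24.0000, -1.0000], [-11.549787, 26.0000]] (det J = -635.549787).
Solving J·Δ = −F gives Δ = (1.4868, 0.0662).
Then the next iterate is (s, t)₁ = (-1.5132, 0.5662).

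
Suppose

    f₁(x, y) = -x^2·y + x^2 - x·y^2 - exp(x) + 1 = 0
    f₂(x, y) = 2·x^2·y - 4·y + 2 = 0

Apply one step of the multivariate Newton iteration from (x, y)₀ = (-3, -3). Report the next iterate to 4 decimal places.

At (-3, -3): F = (63.950213, -40.0000).
Jacobian J = [[-2·x·y + 2·x - y^2 - exp(x), -x^2 - 2·x·y], [4·x·y, 2·x^2 - 4]].
At the point, J = [[-33.049787, -27.0000], [36.0000, 14.0000]] (det J = 509.302981).
Solving J·Δ = −F gives Δ = (0.3626, 1.9246).
Then the next iterate is (x, y)₁ = (-2.6374, -1.0754).

(-2.6374, -1.0754)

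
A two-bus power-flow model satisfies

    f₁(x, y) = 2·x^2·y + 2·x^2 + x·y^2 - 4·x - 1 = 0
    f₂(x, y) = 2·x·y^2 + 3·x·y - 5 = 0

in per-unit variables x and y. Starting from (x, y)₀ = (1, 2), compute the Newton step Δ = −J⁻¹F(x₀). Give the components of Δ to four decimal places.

(-0.0208, -0.7917)

At (1, 2): F = (5.0000, 9.0000).
Jacobian J = [[4·x·y + 4·x + y^2 - 4, 2·x^2 + 2·x·y], [2·y^2 + 3·y, 4·x·y + 3·x]].
At the point, J = [[12.0000, 6.0000], [14.0000, 11.0000]] (det J = 48.0000).
Solving J·Δ = −F gives Δ = (-0.0208, -0.7917).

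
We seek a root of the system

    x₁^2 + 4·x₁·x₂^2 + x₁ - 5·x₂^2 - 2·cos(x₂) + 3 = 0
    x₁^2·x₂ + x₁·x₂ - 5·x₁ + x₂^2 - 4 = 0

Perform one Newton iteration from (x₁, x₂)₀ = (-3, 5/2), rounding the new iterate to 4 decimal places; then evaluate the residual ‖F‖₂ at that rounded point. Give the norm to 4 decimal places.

At (-3, 5/2): F = (-95.647713, 32.2500).
Jacobian J = [[2·x₁ + 4·x₂^2 + 1, 8·x₁·x₂ - 10·x₂ + 2·sin(x₂)], [2·x₁·x₂ + x₂ - 5, x₁^2 + x₁ + 2·x₂]].
At the point, J = [[20.0000, -83.803056], [-17.5000, 11.0000]] (det J = -1246.553475).
Solving J·Δ = −F gives Δ = (1.3241, -0.8253).
Then the next iterate is (x₁, x₂)₁ = (-1.6759, 1.6747).
Re-evaluating at (-1.6759, 1.6747): F = (-28.483977, 9.081121), so ‖F‖₂ = 29.8966.

29.8966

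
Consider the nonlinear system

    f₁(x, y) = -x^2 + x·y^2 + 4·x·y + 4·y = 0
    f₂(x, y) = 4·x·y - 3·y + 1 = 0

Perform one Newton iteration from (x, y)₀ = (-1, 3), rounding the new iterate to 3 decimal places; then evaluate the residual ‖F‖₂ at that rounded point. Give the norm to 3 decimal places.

At (-1, 3): F = (-10.000, -20.000).
Jacobian J = [[-2·x + y^2 + 4·y, 2·x·y + 4·x + 4], [4·y, 4·x - 3]].
At the point, J = [[23.000, -6.000], [12.000, -7.000]] (det J = -89.000).
Solving J·Δ = −F gives Δ = (-0.562, -3.820).
Then the next iterate is (x, y)₁ = (-1.562, -0.820).
Re-evaluating at (-1.562, -0.820): F = (-1.64677, 8.58336), so ‖F‖₂ = 8.740.

8.740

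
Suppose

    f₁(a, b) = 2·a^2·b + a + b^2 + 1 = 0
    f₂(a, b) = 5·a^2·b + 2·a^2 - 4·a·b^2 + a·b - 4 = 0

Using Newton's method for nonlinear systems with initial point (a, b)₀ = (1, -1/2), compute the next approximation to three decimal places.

(3.467, 0.717)

At (1, -1/2): F = (1.250, -6.000).
Jacobian J = [[4·a·b + 1, 2·a^2 + 2·b], [10·a·b + 4·a - 4·b^2 + b, 5·a^2 - 8·a·b + a]].
At the point, J = [[-1.000, 1.000], [-2.500, 10.000]] (det J = -7.500).
Solving J·Δ = −F gives Δ = (2.467, 1.217).
Then the next iterate is (a, b)₁ = (3.467, 0.717).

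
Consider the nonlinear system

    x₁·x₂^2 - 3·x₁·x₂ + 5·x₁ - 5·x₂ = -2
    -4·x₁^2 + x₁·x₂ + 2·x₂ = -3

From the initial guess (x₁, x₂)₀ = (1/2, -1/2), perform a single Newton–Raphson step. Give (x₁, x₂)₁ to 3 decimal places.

At (1/2, -1/2): F = (7.875, 0.750).
Jacobian J = [[x₂^2 - 3·x₂ + 5, 2·x₁·x₂ - 3·x₁ - 5], [-8·x₁ + x₂, x₁ + 2]].
At the point, J = [[6.750, -7.000], [-4.500, 2.500]] (det J = -14.625).
Solving J·Δ = −F gives Δ = (1.705, 2.769).
Then the next iterate is (x₁, x₂)₁ = (2.205, 2.269).

(2.205, 2.269)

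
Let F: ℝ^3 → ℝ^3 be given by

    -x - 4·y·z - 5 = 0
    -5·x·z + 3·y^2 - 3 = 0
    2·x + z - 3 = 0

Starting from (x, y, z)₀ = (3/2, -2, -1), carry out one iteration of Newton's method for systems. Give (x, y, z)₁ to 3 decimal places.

(1.161, -1.815, 0.677)

At (3/2, -2, -1): F = (-14.500, 16.500, -1.000).
Jacobian J = [[-1, -4·z, -4·y], [-5·z, 6·y, -5·x], [2, 0, 1]].
At the point, J = [[-1.000, 4.000, 8.000], [5.000, -12.000, -7.500], [2.000, 0.000, 1.000]] (det J = 124.000).
Solving J·Δ = −F gives Δ = (-0.339, 0.185, 1.677).
Then the next iterate is (x, y, z)₁ = (1.161, -1.815, 0.677).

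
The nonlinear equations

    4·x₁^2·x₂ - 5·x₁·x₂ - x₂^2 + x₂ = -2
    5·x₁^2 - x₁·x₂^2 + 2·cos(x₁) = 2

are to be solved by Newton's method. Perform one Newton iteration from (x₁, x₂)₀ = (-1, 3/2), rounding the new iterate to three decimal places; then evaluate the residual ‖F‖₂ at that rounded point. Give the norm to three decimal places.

At (-1, 3/2): F = (14.750, 6.33060).
Jacobian J = [[8·x₁·x₂ - 5·x₂, 4·x₁^2 - 5·x₁ - 2·x₂ + 1], [10·x₁ - x₂^2 - 2·sin(x₁), -2·x₁·x₂]].
At the point, J = [[-19.500, 7.000], [-10.56706, 3.000]] (det J = 15.46941).
Solving J·Δ = −F gives Δ = (0.004, -2.096).
Then the next iterate is (x₁, x₂)₁ = (-0.996, -0.596).
Re-evaluating at (-0.996, -0.596): F = (-4.28426, 4.40120), so ‖F‖₂ = 6.142.

6.142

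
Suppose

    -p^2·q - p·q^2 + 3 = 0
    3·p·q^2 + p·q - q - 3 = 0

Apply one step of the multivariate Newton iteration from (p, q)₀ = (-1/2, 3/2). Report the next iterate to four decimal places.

At (-1/2, 3/2): F = (3.7500, -8.6250).
Jacobian J = [[-2·p·q - q^2, -p^2 - 2·p·q], [3·q^2 + q, 6·p·q + p - 1]].
At the point, J = [[-0.7500, 1.2500], [8.2500, -6.0000]] (det J = -5.8125).
Solving J·Δ = −F gives Δ = (-2.0161, -4.2097).
Then the next iterate is (p, q)₁ = (-2.5161, -2.7097).

(-2.5161, -2.7097)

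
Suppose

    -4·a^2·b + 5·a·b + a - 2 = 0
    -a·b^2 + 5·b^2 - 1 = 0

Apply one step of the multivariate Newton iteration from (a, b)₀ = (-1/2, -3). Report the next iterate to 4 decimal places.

(-0.3860, -1.5614)

At (-1/2, -3): F = (8.0000, 48.5000).
Jacobian J = [[-8·a·b + 5·b + 1, -4·a^2 + 5·a], [-b^2, -2·a·b + 10·b]].
At the point, J = [[-26.0000, -3.5000], [-9.0000, -33.0000]] (det J = 826.5000).
Solving J·Δ = −F gives Δ = (0.1140, 1.4386).
Then the next iterate is (a, b)₁ = (-0.3860, -1.5614).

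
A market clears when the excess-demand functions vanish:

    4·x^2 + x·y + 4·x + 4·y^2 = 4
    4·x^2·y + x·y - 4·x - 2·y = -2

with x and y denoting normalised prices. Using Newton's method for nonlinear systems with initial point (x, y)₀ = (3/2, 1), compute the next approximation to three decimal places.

At (3/2, 1): F = (16.500, 4.500).
Jacobian J = [[8·x + y + 4, x + 8·y], [8·x·y + y - 4, 4·x^2 + x - 2]].
At the point, J = [[17.000, 9.500], [9.000, 8.500]] (det J = 59.000).
Solving J·Δ = −F gives Δ = (-1.653, 1.220).
Then the next iterate is (x, y)₁ = (-0.153, 2.220).

(-0.153, 2.220)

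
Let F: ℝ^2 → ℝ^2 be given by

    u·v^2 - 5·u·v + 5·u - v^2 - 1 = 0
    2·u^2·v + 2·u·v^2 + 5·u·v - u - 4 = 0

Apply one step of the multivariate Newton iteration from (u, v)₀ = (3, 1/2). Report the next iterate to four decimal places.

(1.0308, 0.6219)

At (3, 1/2): F = (7.0000, 11.0000).
Jacobian J = [[v^2 - 5·v + 5, 2·u·v - 5·u - 2·v], [4·u·v + 2·v^2 + 5·v - 1, 2·u^2 + 4·u·v + 5·u]].
At the point, J = [[2.7500, -13.0000], [8.0000, 39.0000]] (det J = 211.2500).
Solving J·Δ = −F gives Δ = (-1.9692, 0.1219).
Then the next iterate is (u, v)₁ = (1.0308, 0.6219).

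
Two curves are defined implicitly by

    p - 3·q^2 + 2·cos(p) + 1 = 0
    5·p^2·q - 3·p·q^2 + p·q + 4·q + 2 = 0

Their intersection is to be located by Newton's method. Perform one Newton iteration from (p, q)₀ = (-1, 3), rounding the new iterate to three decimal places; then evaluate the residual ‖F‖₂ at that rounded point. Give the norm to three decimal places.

At (-1, 3): F = (-25.91940, 53.000).
Jacobian J = [[-2·sin(p) + 1, -6·q], [10·p·q - 3·q^2 + q, 5·p^2 - 6·p·q + p + 4]].
At the point, J = [[2.68294, -18.000], [-54.000, 26.000]] (det J = -902.24351).
Solving J·Δ = −F gives Δ = (0.310, -1.394).
Then the next iterate is (p, q)₁ = (-0.690, 1.606).
Re-evaluating at (-0.690, 1.606): F = (-5.88522, 16.47796), so ‖F‖₂ = 17.497.

17.497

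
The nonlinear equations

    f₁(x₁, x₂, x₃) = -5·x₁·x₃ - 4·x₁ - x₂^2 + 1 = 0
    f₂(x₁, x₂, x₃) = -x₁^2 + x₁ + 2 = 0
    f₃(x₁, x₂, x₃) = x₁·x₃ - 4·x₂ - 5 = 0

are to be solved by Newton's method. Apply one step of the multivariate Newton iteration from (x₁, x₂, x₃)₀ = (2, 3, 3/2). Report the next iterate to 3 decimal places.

At (2, 3, 3/2): F = (-31.000, 0.000, -14.000).
Jacobian J = [[-5·x₃ - 4, -2·x₂, -5·x₁], [-2·x₁ + 1, 0, 0], [x₃, -4, x₁]].
At the point, J = [[-11.500, -6.000, -10.000], [-3.000, 0.000, 0.000], [1.500, -4.000, 2.000]] (det J = -156.000).
Solving J·Δ = −F gives Δ = (0.000, -3.885, -0.769).
Then the next iterate is (x₁, x₂, x₃)₁ = (2.000, -0.885, 0.731).

(2.000, -0.885, 0.731)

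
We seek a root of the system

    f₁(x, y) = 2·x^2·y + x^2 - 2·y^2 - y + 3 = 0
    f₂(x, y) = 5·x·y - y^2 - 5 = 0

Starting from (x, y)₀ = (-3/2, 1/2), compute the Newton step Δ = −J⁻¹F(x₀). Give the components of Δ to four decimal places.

(0.8836, -0.7989)

At (-3/2, 1/2): F = (6.5000, -9.0000).
Jacobian J = [[4·x·y + 2·x, 2·x^2 - 4·y - 1], [5·y, 5·x - 2·y]].
At the point, J = [[-6.0000, 1.5000], [2.5000, -8.5000]] (det J = 47.2500).
Solving J·Δ = −F gives Δ = (0.8836, -0.7989).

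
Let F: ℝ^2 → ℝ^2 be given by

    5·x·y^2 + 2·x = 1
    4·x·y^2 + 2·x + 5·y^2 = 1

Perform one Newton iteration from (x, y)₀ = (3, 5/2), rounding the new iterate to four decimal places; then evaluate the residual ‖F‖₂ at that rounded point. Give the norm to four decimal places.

At (3, 5/2): F = (98.7500, 111.2500).
Jacobian J = [[5·y^2 + 2, 10·x·y], [4·y^2 + 2, 8·x·y + 10·y]].
At the point, J = [[33.2500, 75.0000], [27.0000, 85.0000]] (det J = 801.2500).
Solving J·Δ = −F gives Δ = (-0.0624, -1.2890).
Then the next iterate is (x, y)₁ = (2.9376, 1.2110).
Re-evaluating at (2.9376, 1.2110): F = (26.415460, 29.440013), so ‖F‖₂ = 39.5536.

39.5536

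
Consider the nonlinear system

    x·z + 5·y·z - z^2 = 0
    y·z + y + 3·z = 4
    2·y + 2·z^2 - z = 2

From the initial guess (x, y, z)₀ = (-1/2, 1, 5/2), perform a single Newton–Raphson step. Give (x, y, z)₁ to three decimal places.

At (-1/2, 1, 5/2): F = (5.000, 7.000, 10.000).
Jacobian J = [[z, 5·z, x + 5·y - 2·z], [0, z + 1, y + 3], [0, 2, 4·z - 1]].
At the point, J = [[2.500, 12.500, -0.500], [0.000, 3.500, 4.000], [0.000, 2.000, 9.000]] (det J = 58.750).
Solving J·Δ = −F gives Δ = (2.715, -0.979, -0.894).
Then the next iterate is (x, y, z)₁ = (2.215, 0.021, 1.606).

(2.215, 0.021, 1.606)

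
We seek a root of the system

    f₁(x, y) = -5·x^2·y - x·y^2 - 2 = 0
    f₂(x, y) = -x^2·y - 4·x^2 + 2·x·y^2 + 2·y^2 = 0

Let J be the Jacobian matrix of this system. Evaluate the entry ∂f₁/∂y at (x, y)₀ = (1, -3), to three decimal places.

1.000

∂f₁/∂y = -5·x^2 - 2·x·y.
At (1, -3) this is 1.000.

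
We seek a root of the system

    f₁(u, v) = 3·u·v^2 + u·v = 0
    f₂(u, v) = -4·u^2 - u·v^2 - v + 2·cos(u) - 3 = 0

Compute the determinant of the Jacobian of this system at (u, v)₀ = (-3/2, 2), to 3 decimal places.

264.902

J = [[3·v^2 + v, 6·u·v + u], [-8·u - v^2 - 2·sin(u), -2·u·v - 1]].
At the point, J = [[14.000, -19.500], [9.99499, 5.000]].
det J = 264.902.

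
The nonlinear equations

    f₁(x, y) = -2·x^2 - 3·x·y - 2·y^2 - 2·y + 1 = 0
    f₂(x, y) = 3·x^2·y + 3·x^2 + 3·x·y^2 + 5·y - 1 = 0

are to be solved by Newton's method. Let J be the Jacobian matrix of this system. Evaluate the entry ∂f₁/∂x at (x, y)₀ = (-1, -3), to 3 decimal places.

13.000

∂f₁/∂x = -4·x - 3·y.
At (-1, -3) this is 13.000.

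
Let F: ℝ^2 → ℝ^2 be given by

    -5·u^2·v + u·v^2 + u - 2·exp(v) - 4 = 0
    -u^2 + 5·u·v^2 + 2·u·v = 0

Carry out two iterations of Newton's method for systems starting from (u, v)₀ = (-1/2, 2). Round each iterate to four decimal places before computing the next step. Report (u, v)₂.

At (-1/2, 2): F = (-23.778112, -12.2500).
Jacobian J = [[-10·u·v + v^2 + 1, -5·u^2 + 2·u·v - 2·exp(v)], [-2·u + 5·v^2 + 2·v, 10·u·v + 2·u]].
At the point, J = [[15.0000, -18.028112], [25.0000, -11.0000]] (det J = 285.702805).
Solving J·Δ = −F gives Δ = (-0.1425, -1.4375).
Then the next iterate is (u, v)₁ = (-0.6425, 0.5625).
Round to (-0.6425, 0.5625) and repeat: F = (-9.516918, -2.152074), J = [[4.930469, -6.296953], [3.992031, -4.899062]].
Δ = (-33.6458, -27.8558), so (u, v)₂ = (-34.2883, -27.2933).

(-34.2883, -27.2933)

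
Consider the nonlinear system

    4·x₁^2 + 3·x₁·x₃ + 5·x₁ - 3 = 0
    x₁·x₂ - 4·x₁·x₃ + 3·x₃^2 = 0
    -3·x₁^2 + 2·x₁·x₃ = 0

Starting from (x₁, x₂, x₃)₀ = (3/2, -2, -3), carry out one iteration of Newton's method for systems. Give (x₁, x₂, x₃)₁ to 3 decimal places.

At (3/2, -2, -3): F = (0.000, 42.000, -15.750).
Jacobian J = [[8·x₁ + 3·x₃ + 5, 0, 3·x₁], [x₂ - 4·x₃, x₁, -4·x₁ + 6·x₃], [-6·x₁ + 2·x₃, 0, 2·x₁]].
At the point, J = [[8.000, 0.000, 4.500], [10.000, 1.500, -24.000], [-15.000, 0.000, 3.000]] (det J = 137.250).
Solving J·Δ = −F gives Δ = (-0.775, -0.803, 1.377).
Then the next iterate is (x₁, x₂, x₃)₁ = (0.725, -2.803, -1.623).

(0.725, -2.803, -1.623)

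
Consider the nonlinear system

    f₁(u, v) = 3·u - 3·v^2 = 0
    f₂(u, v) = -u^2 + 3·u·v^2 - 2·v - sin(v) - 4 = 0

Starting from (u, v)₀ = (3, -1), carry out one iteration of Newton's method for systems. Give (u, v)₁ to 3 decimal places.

(0.334, -0.667)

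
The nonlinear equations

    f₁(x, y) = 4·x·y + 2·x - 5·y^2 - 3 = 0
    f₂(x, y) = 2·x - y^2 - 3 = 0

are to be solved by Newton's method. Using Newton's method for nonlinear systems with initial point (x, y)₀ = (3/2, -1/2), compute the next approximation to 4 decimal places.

(1.4318, -0.1136)

At (3/2, -1/2): F = (-4.2500, -0.2500).
Jacobian J = [[4·y + 2, 4·x - 10·y], [2, -2·y]].
At the point, J = [[0.0000, 11.0000], [2.0000, 1.0000]] (det J = -22.0000).
Solving J·Δ = −F gives Δ = (-0.0682, 0.3864).
Then the next iterate is (x, y)₁ = (1.4318, -0.1136).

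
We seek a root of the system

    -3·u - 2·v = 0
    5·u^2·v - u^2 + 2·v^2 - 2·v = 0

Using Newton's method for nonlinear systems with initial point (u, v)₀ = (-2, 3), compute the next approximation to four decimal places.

At (-2, 3): F = (0.0000, 68.0000).
Jacobian J = [[-3, -2], [10·u·v - 2·u, 5·u^2 + 4·v - 2]].
At the point, J = [[-3.0000, -2.0000], [-56.0000, 30.0000]] (det J = -202.0000).
Solving J·Δ = −F gives Δ = (0.6733, -1.0099).
Then the next iterate is (u, v)₁ = (-1.3267, 1.9901).

(-1.3267, 1.9901)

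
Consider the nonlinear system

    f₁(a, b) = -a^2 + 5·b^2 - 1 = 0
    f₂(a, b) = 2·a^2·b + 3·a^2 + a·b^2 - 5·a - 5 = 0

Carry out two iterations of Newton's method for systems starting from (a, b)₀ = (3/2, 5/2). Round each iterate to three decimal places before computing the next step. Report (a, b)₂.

(1.528, 0.929)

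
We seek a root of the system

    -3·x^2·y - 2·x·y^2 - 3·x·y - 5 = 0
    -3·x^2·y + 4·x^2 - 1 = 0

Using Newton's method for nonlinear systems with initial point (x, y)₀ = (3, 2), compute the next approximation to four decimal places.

(0.4810, 2.4159)

At (3, 2): F = (-101.0000, -19.0000).
Jacobian J = [[-6·x·y - 2·y^2 - 3·y, -3·x^2 - 4·x·y - 3·x], [-6·x·y + 8·x, -3·x^2]].
At the point, J = [[-50.0000, -60.0000], [-12.0000, -27.0000]] (det J = 630.0000).
Solving J·Δ = −F gives Δ = (-2.5190, 0.4159).
Then the next iterate is (x, y)₁ = (0.4810, 2.4159).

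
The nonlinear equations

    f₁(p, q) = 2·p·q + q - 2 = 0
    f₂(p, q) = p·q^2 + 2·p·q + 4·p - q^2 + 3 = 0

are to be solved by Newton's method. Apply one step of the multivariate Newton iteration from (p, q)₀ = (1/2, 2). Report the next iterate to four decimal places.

(0.0714, 1.8571)

At (1/2, 2): F = (2.0000, 5.0000).
Jacobian J = [[2·q, 2·p + 1], [q^2 + 2·q + 4, 2·p·q + 2·p - 2·q]].
At the point, J = [[4.0000, 2.0000], [12.0000, -1.0000]] (det J = -28.0000).
Solving J·Δ = −F gives Δ = (-0.4286, -0.1429).
Then the next iterate is (p, q)₁ = (0.0714, 1.8571).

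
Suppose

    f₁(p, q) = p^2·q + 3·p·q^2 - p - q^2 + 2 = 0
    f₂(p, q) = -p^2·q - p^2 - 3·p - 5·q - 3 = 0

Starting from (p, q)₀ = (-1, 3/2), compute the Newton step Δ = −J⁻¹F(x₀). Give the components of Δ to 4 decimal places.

(15.0909, 3.3636)

At (-1, 3/2): F = (-4.5000, -10.0000).
Jacobian J = [[2·p·q + 3·q^2 - 1, p^2 + 6·p·q - 2·q], [-2·p·q - 2·p - 3, -p^2 - 5]].
At the point, J = [[2.7500, -11.0000], [2.0000, -6.0000]] (det J = 5.5000).
Solving J·Δ = −F gives Δ = (15.0909, 3.3636).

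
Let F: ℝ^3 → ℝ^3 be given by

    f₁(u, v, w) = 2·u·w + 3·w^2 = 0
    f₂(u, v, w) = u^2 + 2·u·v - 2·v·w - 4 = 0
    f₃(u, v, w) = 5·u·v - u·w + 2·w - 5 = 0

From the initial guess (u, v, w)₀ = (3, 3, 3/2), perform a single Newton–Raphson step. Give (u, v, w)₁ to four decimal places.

(1.8155, 1.4452, 0.6869)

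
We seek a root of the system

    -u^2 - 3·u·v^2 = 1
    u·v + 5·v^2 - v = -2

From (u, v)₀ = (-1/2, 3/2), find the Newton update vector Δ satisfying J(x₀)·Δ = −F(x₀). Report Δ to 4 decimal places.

At (-1/2, 3/2): F = (2.1250, 11.0000).
Jacobian J = [[-2·u - 3·v^2, -6·u·v], [v, u + 10·v - 1]].
At the point, J = [[-5.7500, 4.5000], [1.5000, 13.5000]] (det J = -84.3750).
Solving J·Δ = −F gives Δ = (-0.2467, -0.7874).

(-0.2467, -0.7874)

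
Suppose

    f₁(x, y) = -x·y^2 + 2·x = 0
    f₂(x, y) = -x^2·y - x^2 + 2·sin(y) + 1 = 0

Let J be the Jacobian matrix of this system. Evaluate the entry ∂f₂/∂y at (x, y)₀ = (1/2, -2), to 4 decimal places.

-1.0823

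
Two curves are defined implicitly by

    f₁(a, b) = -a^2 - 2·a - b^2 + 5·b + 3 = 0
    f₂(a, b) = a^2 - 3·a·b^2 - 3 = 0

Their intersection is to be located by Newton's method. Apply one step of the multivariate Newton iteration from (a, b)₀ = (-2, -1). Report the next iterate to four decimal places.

At (-2, -1): F = (-3.0000, 7.0000).
Jacobian J = [[-2·a - 2, -2·b + 5], [2·a - 3·b^2, -6·a·b]].
At the point, J = [[2.0000, 7.0000], [-7.0000, -12.0000]] (det J = 25.0000).
Solving J·Δ = −F gives Δ = (0.5200, 0.2800).
Then the next iterate is (a, b)₁ = (-1.4800, -0.7200).

(-1.4800, -0.7200)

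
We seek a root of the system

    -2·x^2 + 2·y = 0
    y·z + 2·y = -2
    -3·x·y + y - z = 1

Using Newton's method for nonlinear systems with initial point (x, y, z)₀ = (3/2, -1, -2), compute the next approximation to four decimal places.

At (3/2, -1, -2): F = (-6.5000, 2.0000, 4.5000).
Jacobian J = [[-4·x, 2, 0], [0, z + 2, y], [-3·y, -3·x + 1, -1]].
At the point, J = [[-6.0000, 2.0000, 0.0000], [0.0000, 0.0000, -1.0000], [3.0000, -3.5000, -1.0000]] (det J = 15.0000).
Solving J·Δ = −F gives Δ = (-1.1833, -0.3000, 2.0000).
Then the next iterate is (x, y, z)₁ = (0.3167, -1.3000, 0.0000).

(0.3167, -1.3000, 0.0000)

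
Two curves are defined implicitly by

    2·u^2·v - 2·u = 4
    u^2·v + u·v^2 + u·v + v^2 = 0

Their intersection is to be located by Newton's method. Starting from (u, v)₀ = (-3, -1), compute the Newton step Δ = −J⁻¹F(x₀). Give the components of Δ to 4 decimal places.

(-2.0000, 2.0000)

At (-3, -1): F = (-16.0000, -8.0000).
Jacobian J = [[4·u·v - 2, 2·u^2], [2·u·v + v^2 + v, u^2 + 2·u·v + u + 2·v]].
At the point, J = [[10.0000, 18.0000], [6.0000, 10.0000]] (det J = -8.0000).
Solving J·Δ = −F gives Δ = (-2.0000, 2.0000).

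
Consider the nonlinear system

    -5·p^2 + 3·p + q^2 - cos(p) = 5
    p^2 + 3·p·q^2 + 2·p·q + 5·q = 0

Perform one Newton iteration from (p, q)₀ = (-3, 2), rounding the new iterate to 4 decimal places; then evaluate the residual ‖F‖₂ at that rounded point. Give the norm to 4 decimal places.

15.9891

At (-3, 2): F = (-54.010008, -29.0000).
Jacobian J = [[-10·p + sin(p) + 3, 2·q], [2·p + 3·q^2 + 2·q, 6·p·q + 2·p + 5]].
At the point, J = [[32.858880, 4.0000], [10.0000, -37.0000]] (det J = -1255.778560).
Solving J·Δ = −F gives Δ = (1.6837, -0.3287).
Then the next iterate is (p, q)₁ = (-1.3163, 1.6713).
Re-evaluating at (-1.3163, 1.6713): F = (-15.070643, -5.340959), so ‖F‖₂ = 15.9891.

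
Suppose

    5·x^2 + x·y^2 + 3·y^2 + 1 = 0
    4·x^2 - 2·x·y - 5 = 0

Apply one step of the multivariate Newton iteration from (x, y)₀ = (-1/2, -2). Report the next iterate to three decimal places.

At (-1/2, -2): F = (12.250, -6.000).
Jacobian J = [[10·x + y^2, 2·x·y + 6·y], [8·x - 2·y, -2·x]].
At the point, J = [[-1.000, -10.000], [0.000, 1.000]] (det J = -1.000).
Solving J·Δ = −F gives Δ = (-47.750, 6.000).
Then the next iterate is (x, y)₁ = (-48.250, 4.000).

(-48.250, 4.000)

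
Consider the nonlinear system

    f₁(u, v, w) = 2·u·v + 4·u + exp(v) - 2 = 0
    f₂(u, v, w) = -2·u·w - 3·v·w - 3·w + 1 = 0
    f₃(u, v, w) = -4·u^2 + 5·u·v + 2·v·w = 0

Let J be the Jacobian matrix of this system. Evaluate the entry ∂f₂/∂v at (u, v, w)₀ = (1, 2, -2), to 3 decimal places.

∂f₂/∂v = -3·w.
At (1, 2, -2) this is 6.000.

6.000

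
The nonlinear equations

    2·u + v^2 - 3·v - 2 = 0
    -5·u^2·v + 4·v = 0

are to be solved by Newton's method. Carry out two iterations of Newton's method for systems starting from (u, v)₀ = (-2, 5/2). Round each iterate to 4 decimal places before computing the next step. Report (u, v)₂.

(-0.9686, 4.0553)

At (-2, 5/2): F = (-7.2500, -40.0000).
Jacobian J = [[2, 2·v - 3], [-10·u·v, -5·u^2 + 4]].
At the point, J = [[2.0000, 2.0000], [50.0000, -16.0000]] (det J = -132.0000).
Solving J·Δ = −F gives Δ = (1.4848, 2.1402).
Then the next iterate is (u, v)₁ = (-0.5152, 4.6402).
Round to (-0.5152, 4.6402) and repeat: F = (4.580456, 12.402534), J = [[2.0000, 6.2804], [23.906310, 2.672845]].
Δ = (-0.4534, -0.5849), so (u, v)₂ = (-0.9686, 4.0553).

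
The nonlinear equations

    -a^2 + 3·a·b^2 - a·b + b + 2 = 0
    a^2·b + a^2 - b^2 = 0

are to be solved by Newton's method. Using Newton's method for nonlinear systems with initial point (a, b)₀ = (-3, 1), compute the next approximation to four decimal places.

(-1.6250, 0.9286)

At (-3, 1): F = (-12.0000, 17.0000).
Jacobian J = [[-2·a + 3·b^2 - b, 6·a·b - a + 1], [2·a·b + 2·a, a^2 - 2·b]].
At the point, J = [[8.0000, -14.0000], [-12.0000, 7.0000]] (det J = -112.0000).
Solving J·Δ = −F gives Δ = (1.3750, -0.0714).
Then the next iterate is (a, b)₁ = (-1.6250, 0.9286).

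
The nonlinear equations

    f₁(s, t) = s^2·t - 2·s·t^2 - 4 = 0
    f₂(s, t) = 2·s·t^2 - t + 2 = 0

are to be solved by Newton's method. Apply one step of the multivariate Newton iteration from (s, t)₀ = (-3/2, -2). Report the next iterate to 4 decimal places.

(-0.7946, -1.7857)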